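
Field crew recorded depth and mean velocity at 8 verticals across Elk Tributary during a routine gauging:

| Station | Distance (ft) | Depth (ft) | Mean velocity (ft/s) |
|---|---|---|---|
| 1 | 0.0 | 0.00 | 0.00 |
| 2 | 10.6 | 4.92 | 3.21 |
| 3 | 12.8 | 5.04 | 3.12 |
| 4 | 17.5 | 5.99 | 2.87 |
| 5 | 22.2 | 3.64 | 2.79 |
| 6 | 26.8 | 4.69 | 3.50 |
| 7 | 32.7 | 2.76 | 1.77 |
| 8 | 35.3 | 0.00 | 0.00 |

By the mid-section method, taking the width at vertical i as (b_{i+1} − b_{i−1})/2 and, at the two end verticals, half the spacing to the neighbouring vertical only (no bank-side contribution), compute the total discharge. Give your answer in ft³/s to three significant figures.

390 ft³/s

w_2 = (12.8 − 0.0)/2 = 6.4 ft; q_2 = 3.21 × 4.92 × 6.4 = 101.1 ft³/s
w_3 = (17.5 − 10.6)/2 = 3.45 ft; q_3 = 3.12 × 5.04 × 3.45 = 54.25 ft³/s
w_4 = (22.2 − 12.8)/2 = 4.7 ft; q_4 = 2.87 × 5.99 × 4.7 = 80.80 ft³/s
w_5 = (26.8 − 17.5)/2 = 4.65 ft; q_5 = 2.79 × 3.64 × 4.65 = 47.22 ft³/s
w_6 = (32.7 − 22.2)/2 = 5.25 ft; q_6 = 3.50 × 4.69 × 5.25 = 86.18 ft³/s
w_7 = (35.3 − 26.8)/2 = 4.25 ft; q_7 = 1.77 × 2.76 × 4.25 = 20.76 ft³/s
Stations 1, 8 contribute zero (depth or velocity is 0).
Q = Σ qᵢ = 390.3 ft³/s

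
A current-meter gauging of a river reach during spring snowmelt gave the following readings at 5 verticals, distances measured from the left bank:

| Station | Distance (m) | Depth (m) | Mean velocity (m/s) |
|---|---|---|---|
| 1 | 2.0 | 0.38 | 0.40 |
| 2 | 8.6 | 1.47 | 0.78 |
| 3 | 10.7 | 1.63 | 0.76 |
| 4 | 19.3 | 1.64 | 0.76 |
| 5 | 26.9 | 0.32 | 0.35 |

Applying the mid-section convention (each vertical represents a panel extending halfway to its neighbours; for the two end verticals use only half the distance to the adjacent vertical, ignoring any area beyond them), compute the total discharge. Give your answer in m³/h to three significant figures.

w_1 = (8.6 − 2.0)/2 = 3.3 m; q_1 = 0.40 × 0.38 × 3.3 = 0.5016 m³/s
w_2 = (10.7 − 2.0)/2 = 4.35 m; q_2 = 0.78 × 1.47 × 4.35 = 4.988 m³/s
w_3 = (19.3 − 8.6)/2 = 5.35 m; q_3 = 0.76 × 1.63 × 5.35 = 6.628 m³/s
w_4 = (26.9 − 10.7)/2 = 8.1 m; q_4 = 0.76 × 1.64 × 8.1 = 10.10 m³/s
w_5 = (26.9 − 19.3)/2 = 3.8 m; q_5 = 0.35 × 0.32 × 3.8 = 0.4256 m³/s
Q = Σ qᵢ = 22.64 m³/s
= 22.64 × 3600 = 81500 m³/h

81500 m³/h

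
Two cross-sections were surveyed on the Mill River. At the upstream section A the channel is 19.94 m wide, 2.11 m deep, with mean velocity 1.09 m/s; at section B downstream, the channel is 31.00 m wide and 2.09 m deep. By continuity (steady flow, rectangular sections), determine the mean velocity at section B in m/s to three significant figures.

Q = A₁V₁ = (19.94×2.11) × 1.09 = 45.86 m³/s
A₂ = 31.00 × 2.09 = 64.79 m²
V₂ = Q/A₂ = 45.86/64.79 = 0.7078 m/s

0.708 m/s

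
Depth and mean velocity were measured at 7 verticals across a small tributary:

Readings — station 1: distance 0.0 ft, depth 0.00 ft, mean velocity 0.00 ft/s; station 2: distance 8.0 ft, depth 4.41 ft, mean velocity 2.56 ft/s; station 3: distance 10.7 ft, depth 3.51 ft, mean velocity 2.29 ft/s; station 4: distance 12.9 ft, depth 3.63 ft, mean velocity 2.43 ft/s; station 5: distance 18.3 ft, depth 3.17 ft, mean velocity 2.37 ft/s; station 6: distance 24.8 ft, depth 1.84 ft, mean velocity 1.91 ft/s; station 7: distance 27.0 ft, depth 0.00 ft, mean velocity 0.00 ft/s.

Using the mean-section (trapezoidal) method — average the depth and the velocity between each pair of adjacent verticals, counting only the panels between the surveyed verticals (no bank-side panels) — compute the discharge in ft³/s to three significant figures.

148 ft³/s

Panel 1-2: Δb = 8 ft, d̄ = (0.00+4.41)/2 = 2.205, v̄ = (0.00+2.56)/2 = 1.28 → q = 8×2.205×1.28 = 22.58 ft³/s
Panel 2-3: Δb = 2.7 ft, d̄ = (4.41+3.51)/2 = 3.96, v̄ = (2.56+2.29)/2 = 2.425 → q = 2.7×3.96×2.425 = 25.93 ft³/s
Panel 3-4: Δb = 2.2 ft, d̄ = (3.51+3.63)/2 = 3.57, v̄ = (2.29+2.43)/2 = 2.36 → q = 2.2×3.57×2.36 = 18.54 ft³/s
Panel 4-5: Δb = 5.4 ft, d̄ = (3.63+3.17)/2 = 3.4, v̄ = (2.43+2.37)/2 = 2.4 → q = 5.4×3.4×2.4 = 44.06 ft³/s
Panel 5-6: Δb = 6.5 ft, d̄ = (3.17+1.84)/2 = 2.505, v̄ = (2.37+1.91)/2 = 2.14 → q = 6.5×2.505×2.14 = 34.84 ft³/s
Panel 6-7: Δb = 2.2 ft, d̄ = (1.84+0.00)/2 = 0.92, v̄ = (1.91+0.00)/2 = 0.955 → q = 2.2×0.92×0.955 = 1.933 ft³/s
Q = Σ q = 147.9 ft³/s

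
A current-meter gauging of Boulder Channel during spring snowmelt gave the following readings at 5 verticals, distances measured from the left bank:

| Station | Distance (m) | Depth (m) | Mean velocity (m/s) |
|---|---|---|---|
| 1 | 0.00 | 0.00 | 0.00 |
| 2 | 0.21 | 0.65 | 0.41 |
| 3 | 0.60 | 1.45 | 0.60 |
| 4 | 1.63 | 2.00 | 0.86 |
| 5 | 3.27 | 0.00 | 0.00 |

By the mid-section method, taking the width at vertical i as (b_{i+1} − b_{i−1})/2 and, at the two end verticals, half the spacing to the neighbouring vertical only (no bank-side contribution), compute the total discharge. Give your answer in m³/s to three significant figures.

w_2 = (0.60 − 0.00)/2 = 0.3 m; q_2 = 0.41 × 0.65 × 0.3 = 0.07995 m³/s
w_3 = (1.63 − 0.21)/2 = 0.71 m; q_3 = 0.60 × 1.45 × 0.71 = 0.6177 m³/s
w_4 = (3.27 − 0.60)/2 = 1.335 m; q_4 = 0.86 × 2.00 × 1.335 = 2.296 m³/s
Stations 1, 5 contribute zero (depth or velocity is 0).
Q = Σ qᵢ = 2.994 m³/s

2.99 m³/s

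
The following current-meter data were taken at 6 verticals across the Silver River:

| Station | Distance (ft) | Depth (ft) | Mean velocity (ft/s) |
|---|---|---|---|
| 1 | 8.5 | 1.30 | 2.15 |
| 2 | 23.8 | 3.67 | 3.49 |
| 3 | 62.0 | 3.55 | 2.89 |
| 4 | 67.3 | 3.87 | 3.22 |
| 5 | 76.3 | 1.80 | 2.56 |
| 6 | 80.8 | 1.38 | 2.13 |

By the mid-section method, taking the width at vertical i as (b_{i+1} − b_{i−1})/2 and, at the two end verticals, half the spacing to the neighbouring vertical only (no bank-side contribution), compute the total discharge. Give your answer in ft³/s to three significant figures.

714 ft³/s

w_1 = (23.8 − 8.5)/2 = 7.65 ft; q_1 = 2.15 × 1.30 × 7.65 = 21.38 ft³/s
w_2 = (62.0 − 8.5)/2 = 26.75 ft; q_2 = 3.49 × 3.67 × 26.75 = 342.6 ft³/s
w_3 = (67.3 − 23.8)/2 = 21.75 ft; q_3 = 2.89 × 3.55 × 21.75 = 223.1 ft³/s
w_4 = (76.3 − 62.0)/2 = 7.15 ft; q_4 = 3.22 × 3.87 × 7.15 = 89.10 ft³/s
w_5 = (80.8 − 67.3)/2 = 6.75 ft; q_5 = 2.56 × 1.80 × 6.75 = 31.10 ft³/s
w_6 = (80.8 − 76.3)/2 = 2.25 ft; q_6 = 2.13 × 1.38 × 2.25 = 6.614 ft³/s
Q = Σ qᵢ = 714.0 ft³/s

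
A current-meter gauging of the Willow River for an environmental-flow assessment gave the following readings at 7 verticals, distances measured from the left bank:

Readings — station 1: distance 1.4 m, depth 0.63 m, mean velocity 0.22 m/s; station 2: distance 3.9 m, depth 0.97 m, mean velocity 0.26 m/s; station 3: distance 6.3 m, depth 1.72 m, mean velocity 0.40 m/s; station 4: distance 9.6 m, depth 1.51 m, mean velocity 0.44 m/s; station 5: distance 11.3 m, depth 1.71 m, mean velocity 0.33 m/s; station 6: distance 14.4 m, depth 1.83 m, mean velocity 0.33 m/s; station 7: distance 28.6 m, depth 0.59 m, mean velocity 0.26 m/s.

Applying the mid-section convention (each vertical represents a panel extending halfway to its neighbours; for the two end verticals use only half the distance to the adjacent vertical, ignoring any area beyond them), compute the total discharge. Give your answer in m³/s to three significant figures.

12.1 m³/s

w_1 = (3.9 − 1.4)/2 = 1.25 m; q_1 = 0.22 × 0.63 × 1.25 = 0.1733 m³/s
w_2 = (6.3 − 1.4)/2 = 2.45 m; q_2 = 0.26 × 0.97 × 2.45 = 0.6179 m³/s
w_3 = (9.6 − 3.9)/2 = 2.85 m; q_3 = 0.40 × 1.72 × 2.85 = 1.961 m³/s
w_4 = (11.3 − 6.3)/2 = 2.5 m; q_4 = 0.44 × 1.51 × 2.5 = 1.661 m³/s
w_5 = (14.4 − 9.6)/2 = 2.4 m; q_5 = 0.33 × 1.71 × 2.4 = 1.354 m³/s
w_6 = (28.6 − 11.3)/2 = 8.65 m; q_6 = 0.33 × 1.83 × 8.65 = 5.224 m³/s
w_7 = (28.6 − 14.4)/2 = 7.1 m; q_7 = 0.26 × 0.59 × 7.1 = 1.089 m³/s
Q = Σ qᵢ = 12.08 m³/s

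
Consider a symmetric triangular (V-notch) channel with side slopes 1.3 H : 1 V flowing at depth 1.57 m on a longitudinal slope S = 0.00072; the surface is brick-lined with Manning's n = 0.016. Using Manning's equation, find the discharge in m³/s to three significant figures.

3.92 m³/s

A = z·y² = 1.3×1.57² = 3.204 m²
P = 2y√(1+z²) = 2×1.57×√(1+1.3²) = 5.150 m
R = A/P = 3.204/5.150 = 0.6222 m
Q = (1/n)·A·R^(2/3)·S^(1/2) = (1/0.016) × 3.204 × 0.6222^(2/3) × 0.00072^(1/2) = 3.917 m³/s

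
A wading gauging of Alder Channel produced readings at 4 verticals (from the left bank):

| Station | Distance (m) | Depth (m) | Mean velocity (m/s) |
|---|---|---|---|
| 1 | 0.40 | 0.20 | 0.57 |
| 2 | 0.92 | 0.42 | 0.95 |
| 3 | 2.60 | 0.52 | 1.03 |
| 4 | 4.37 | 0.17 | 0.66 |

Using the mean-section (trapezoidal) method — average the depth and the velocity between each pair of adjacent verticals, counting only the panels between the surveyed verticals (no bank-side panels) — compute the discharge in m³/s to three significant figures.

1.42 m³/s

Panel 1-2: Δb = 0.52 m, d̄ = (0.20+0.42)/2 = 0.31, v̄ = (0.57+0.95)/2 = 0.76 → q = 0.52×0.31×0.76 = 0.1225 m³/s
Panel 2-3: Δb = 1.68 m, d̄ = (0.42+0.52)/2 = 0.47, v̄ = (0.95+1.03)/2 = 0.99 → q = 1.68×0.47×0.99 = 0.7817 m³/s
Panel 3-4: Δb = 1.77 m, d̄ = (0.52+0.17)/2 = 0.345, v̄ = (1.03+0.66)/2 = 0.845 → q = 1.77×0.345×0.845 = 0.5160 m³/s
Q = Σ q = 1.420 m³/s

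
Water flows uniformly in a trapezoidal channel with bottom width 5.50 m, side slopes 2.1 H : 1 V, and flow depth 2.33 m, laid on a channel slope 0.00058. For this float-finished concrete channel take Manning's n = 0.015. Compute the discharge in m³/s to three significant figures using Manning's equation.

A = (b + z·y)·y = (5.50 + 2.1×2.33)×2.33 = 24.22 m²
P = b + 2y√(1+z²) = 5.50 + 2×2.33×√(1+2.1²) = 16.34 m
R = A/P = 24.22/16.34 = 1.482 m
Q = (1/n)·A·R^(2/3)·S^(1/2) = (1/0.015) × 24.22 × 1.482^(2/3) × 0.00058^(1/2) = 50.54 m³/s

50.5 m³/s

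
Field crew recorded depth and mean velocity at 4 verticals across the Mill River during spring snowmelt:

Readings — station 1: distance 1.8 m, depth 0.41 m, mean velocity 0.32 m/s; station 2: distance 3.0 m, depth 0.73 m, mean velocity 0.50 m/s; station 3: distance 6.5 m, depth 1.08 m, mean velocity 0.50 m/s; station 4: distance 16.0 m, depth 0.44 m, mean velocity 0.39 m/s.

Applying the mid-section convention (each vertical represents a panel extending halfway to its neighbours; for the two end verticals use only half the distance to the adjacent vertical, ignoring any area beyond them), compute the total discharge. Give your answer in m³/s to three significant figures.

5.26 m³/s

w_1 = (3.0 − 1.8)/2 = 0.6 m; q_1 = 0.32 × 0.41 × 0.6 = 0.07872 m³/s
w_2 = (6.5 − 1.8)/2 = 2.35 m; q_2 = 0.50 × 0.73 × 2.35 = 0.8578 m³/s
w_3 = (16.0 − 3.0)/2 = 6.5 m; q_3 = 0.50 × 1.08 × 6.5 = 3.510 m³/s
w_4 = (16.0 − 6.5)/2 = 4.75 m; q_4 = 0.39 × 0.44 × 4.75 = 0.8151 m³/s
Q = Σ qᵢ = 5.262 m³/s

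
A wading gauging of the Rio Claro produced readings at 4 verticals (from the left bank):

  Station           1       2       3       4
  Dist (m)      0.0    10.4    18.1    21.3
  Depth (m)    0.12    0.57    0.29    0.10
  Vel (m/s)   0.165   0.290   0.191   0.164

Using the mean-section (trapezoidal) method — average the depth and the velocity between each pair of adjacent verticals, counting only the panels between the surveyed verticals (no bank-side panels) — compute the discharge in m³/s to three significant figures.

Panel 1-2: Δb = 10.4 m, d̄ = (0.12+0.57)/2 = 0.345, v̄ = (0.165+0.290)/2 = 0.2275 → q = 10.4×0.345×0.2275 = 0.8163 m³/s
Panel 2-3: Δb = 7.7 m, d̄ = (0.57+0.29)/2 = 0.43, v̄ = (0.290+0.191)/2 = 0.2405 → q = 7.7×0.43×0.2405 = 0.7963 m³/s
Panel 3-4: Δb = 3.2 m, d̄ = (0.29+0.10)/2 = 0.195, v̄ = (0.191+0.164)/2 = 0.1775 → q = 3.2×0.195×0.1775 = 0.1108 m³/s
Q = Σ q = 1.723 m³/s

1.72 m³/s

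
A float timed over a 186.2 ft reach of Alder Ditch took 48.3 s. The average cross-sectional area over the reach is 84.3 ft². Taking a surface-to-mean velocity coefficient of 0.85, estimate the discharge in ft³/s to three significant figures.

276 ft³/s

v_surface = L / t̄ = 186.2 / 48.3 = 3.855 ft/s
v_mean = 0.85 × 3.855 = 3.277 ft/s
Q = A × v_mean = 84.3 × 3.277 = 276.2 ft³/s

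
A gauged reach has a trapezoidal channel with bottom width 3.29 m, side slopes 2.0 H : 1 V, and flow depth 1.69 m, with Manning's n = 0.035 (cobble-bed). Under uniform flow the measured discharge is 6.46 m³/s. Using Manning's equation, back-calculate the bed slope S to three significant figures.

A = (b + z·y)·y = (3.29 + 2.0×1.69)×1.69 = 11.27 m²
P = b + 2y√(1+z²) = 3.29 + 2×1.69×√(1+2.0²) = 10.85 m
R = A/P = 11.27/10.85 = 1.039 m
S = (Q·n / (1·A·R^(2/3)))² = (6.46×0.035 / (1×11.27×1.026))² = 0.0003823

0.000382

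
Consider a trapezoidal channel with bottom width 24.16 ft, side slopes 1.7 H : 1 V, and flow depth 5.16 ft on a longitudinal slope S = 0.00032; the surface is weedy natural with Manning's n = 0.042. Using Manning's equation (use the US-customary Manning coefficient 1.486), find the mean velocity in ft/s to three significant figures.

1.55 ft/s

A = (b + z·y)·y = (24.16 + 1.7×5.16)×5.16 = 169.9 ft²
P = b + 2y√(1+z²) = 24.16 + 2×5.16×√(1+1.7²) = 44.51 ft
R = A/P = 169.9/44.51 = 3.817 ft
Q = (1.486/n)·A·R^(2/3)·S^(1/2) = (1.486/0.042) × 169.9 × 3.817^(2/3) × 0.00032^(1/2) = 262.7 ft³/s
V = Q/A = 262.7/169.9 = 1.546 ft/s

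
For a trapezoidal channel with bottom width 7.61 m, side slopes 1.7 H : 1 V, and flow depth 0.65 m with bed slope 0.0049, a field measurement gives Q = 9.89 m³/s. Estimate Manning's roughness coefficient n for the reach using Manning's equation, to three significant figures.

0.0271

A = (b + z·y)·y = (7.61 + 1.7×0.65)×0.65 = 5.665 m²
P = b + 2y√(1+z²) = 7.61 + 2×0.65×√(1+1.7²) = 10.17 m
R = A/P = 5.665/10.17 = 0.5568 m
n = (1/Q)·A·R^(2/3)·S^(1/2) = (1/9.89) × 5.665 × 0.6768 × 0.07000 = 0.02714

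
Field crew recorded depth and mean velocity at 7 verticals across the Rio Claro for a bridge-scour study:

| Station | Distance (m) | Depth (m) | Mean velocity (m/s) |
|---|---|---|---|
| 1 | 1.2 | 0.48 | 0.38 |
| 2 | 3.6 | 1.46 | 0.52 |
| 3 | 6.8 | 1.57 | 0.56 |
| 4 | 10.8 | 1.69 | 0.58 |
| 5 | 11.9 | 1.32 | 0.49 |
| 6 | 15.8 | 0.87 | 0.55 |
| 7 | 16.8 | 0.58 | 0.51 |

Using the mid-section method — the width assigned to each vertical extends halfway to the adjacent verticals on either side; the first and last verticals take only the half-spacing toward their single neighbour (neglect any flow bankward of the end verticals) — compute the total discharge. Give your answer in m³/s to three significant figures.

w_1 = (3.6 − 1.2)/2 = 1.2 m; q_1 = 0.38 × 0.48 × 1.2 = 0.2189 m³/s
w_2 = (6.8 − 1.2)/2 = 2.8 m; q_2 = 0.52 × 1.46 × 2.8 = 2.126 m³/s
w_3 = (10.8 − 3.6)/2 = 3.6 m; q_3 = 0.56 × 1.57 × 3.6 = 3.165 m³/s
w_4 = (11.9 − 6.8)/2 = 2.55 m; q_4 = 0.58 × 1.69 × 2.55 = 2.500 m³/s
w_5 = (15.8 − 10.8)/2 = 2.5 m; q_5 = 0.49 × 1.32 × 2.5 = 1.617 m³/s
w_6 = (16.8 − 11.9)/2 = 2.45 m; q_6 = 0.55 × 0.87 × 2.45 = 1.172 m³/s
w_7 = (16.8 − 15.8)/2 = 0.5 m; q_7 = 0.51 × 0.58 × 0.5 = 0.1479 m³/s
Q = Σ qᵢ = 10.95 m³/s

10.9 m³/s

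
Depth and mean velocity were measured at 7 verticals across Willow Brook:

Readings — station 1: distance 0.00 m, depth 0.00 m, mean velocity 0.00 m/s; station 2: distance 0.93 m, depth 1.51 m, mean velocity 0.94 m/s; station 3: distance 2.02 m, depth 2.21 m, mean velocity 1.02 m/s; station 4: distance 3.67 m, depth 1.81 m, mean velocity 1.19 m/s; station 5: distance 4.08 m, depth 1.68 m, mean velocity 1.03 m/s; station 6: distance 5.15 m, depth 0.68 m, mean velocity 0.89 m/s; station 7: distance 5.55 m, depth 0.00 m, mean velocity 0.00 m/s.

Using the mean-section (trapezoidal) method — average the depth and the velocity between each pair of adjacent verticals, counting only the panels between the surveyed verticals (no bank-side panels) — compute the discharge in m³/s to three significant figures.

Panel 1-2: Δb = 0.93 m, d̄ = (0.00+1.51)/2 = 0.755, v̄ = (0.00+0.94)/2 = 0.47 → q = 0.93×0.755×0.47 = 0.3300 m³/s
Panel 2-3: Δb = 1.09 m, d̄ = (1.51+2.21)/2 = 1.86, v̄ = (0.94+1.02)/2 = 0.98 → q = 1.09×1.86×0.98 = 1.987 m³/s
Panel 3-4: Δb = 1.65 m, d̄ = (2.21+1.81)/2 = 2.01, v̄ = (1.02+1.19)/2 = 1.105 → q = 1.65×2.01×1.105 = 3.665 m³/s
Panel 4-5: Δb = 0.41 m, d̄ = (1.81+1.68)/2 = 1.745, v̄ = (1.19+1.03)/2 = 1.11 → q = 0.41×1.745×1.11 = 0.7941 m³/s
Panel 5-6: Δb = 1.07 m, d̄ = (1.68+0.68)/2 = 1.18, v̄ = (1.03+0.89)/2 = 0.96 → q = 1.07×1.18×0.96 = 1.212 m³/s
Panel 6-7: Δb = 0.4 m, d̄ = (0.68+0.00)/2 = 0.34, v̄ = (0.89+0.00)/2 = 0.445 → q = 0.4×0.34×0.445 = 0.06052 m³/s
Q = Σ q = 8.048 m³/s

8.05 m³/s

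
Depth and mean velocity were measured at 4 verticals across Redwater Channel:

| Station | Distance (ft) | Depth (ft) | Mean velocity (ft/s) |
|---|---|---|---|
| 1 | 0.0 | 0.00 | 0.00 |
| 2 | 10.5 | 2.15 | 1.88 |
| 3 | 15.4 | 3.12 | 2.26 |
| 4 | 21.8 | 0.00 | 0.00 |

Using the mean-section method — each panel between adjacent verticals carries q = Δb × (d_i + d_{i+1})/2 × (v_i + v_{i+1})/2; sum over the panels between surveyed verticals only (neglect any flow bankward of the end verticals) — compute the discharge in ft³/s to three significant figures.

Panel 1-2: Δb = 10.5 ft, d̄ = (0.00+2.15)/2 = 1.075, v̄ = (0.00+1.88)/2 = 0.94 → q = 10.5×1.075×0.94 = 10.61 ft³/s
Panel 2-3: Δb = 4.9 ft, d̄ = (2.15+3.12)/2 = 2.635, v̄ = (1.88+2.26)/2 = 2.07 → q = 4.9×2.635×2.07 = 26.73 ft³/s
Panel 3-4: Δb = 6.4 ft, d̄ = (3.12+0.00)/2 = 1.56, v̄ = (2.26+0.00)/2 = 1.13 → q = 6.4×1.56×1.13 = 11.28 ft³/s
Q = Σ q = 48.62 ft³/s

48.6 ft³/s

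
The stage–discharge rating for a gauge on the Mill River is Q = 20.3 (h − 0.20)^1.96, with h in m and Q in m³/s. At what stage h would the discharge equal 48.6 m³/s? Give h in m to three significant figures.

1.76 m

h − h₀ = (Q/C)^(1/b) = (48.6/20.3)^(1/1.96) = 1.561 m
h = 0.20 + 1.561 = 1.761 m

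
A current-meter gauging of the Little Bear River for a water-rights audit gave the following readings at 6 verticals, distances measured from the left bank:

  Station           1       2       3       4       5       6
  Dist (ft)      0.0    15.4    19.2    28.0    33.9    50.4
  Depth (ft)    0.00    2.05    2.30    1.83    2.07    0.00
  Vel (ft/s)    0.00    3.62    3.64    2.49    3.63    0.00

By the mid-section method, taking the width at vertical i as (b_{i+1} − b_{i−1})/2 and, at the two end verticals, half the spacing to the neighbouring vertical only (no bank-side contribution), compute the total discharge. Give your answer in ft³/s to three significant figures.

w_2 = (19.2 − 0.0)/2 = 9.6 ft; q_2 = 3.62 × 2.05 × 9.6 = 71.24 ft³/s
w_3 = (28.0 − 15.4)/2 = 6.3 ft; q_3 = 3.64 × 2.30 × 6.3 = 52.74 ft³/s
w_4 = (33.9 − 19.2)/2 = 7.35 ft; q_4 = 2.49 × 1.83 × 7.35 = 33.49 ft³/s
w_5 = (50.4 − 28.0)/2 = 11.2 ft; q_5 = 3.63 × 2.07 × 11.2 = 84.16 ft³/s
Stations 1, 6 contribute zero (depth or velocity is 0).
Q = Σ qᵢ = 241.6 ft³/s

242 ft³/s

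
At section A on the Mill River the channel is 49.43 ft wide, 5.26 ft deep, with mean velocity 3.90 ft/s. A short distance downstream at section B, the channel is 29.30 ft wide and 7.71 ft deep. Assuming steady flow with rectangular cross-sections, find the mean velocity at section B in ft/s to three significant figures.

Q = A₁V₁ = (49.43×5.26) × 3.90 = 1014 ft³/s
A₂ = 29.30 × 7.71 = 225.9 ft²
V₂ = Q/A₂ = 1014/225.9 = 4.489 ft/s

4.49 ft/s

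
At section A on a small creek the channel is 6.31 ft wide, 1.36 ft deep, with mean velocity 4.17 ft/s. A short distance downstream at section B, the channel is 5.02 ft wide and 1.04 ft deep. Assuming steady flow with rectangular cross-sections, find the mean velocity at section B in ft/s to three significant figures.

Q = A₁V₁ = (6.31×1.36) × 4.17 = 35.79 ft³/s
A₂ = 5.02 × 1.04 = 5.221 ft²
V₂ = Q/A₂ = 35.79/5.221 = 6.854 ft/s

6.85 ft/s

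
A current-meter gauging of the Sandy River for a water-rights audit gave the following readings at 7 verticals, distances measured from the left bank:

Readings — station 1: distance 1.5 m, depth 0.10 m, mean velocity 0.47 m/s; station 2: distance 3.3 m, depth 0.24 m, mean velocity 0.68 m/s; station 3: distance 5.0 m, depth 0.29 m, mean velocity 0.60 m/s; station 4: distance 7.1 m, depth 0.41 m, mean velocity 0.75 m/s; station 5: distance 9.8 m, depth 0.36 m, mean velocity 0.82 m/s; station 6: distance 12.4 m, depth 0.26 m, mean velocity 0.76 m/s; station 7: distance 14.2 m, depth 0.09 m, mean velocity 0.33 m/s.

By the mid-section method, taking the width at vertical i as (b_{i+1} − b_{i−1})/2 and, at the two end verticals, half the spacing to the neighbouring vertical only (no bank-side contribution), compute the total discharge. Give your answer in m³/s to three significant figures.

w_1 = (3.3 − 1.5)/2 = 0.9 m; q_1 = 0.47 × 0.10 × 0.9 = 0.04230 m³/s
w_2 = (5.0 − 1.5)/2 = 1.75 m; q_2 = 0.68 × 0.24 × 1.75 = 0.2856 m³/s
w_3 = (7.1 − 3.3)/2 = 1.9 m; q_3 = 0.60 × 0.29 × 1.9 = 0.3306 m³/s
w_4 = (9.8 − 5.0)/2 = 2.4 m; q_4 = 0.75 × 0.41 × 2.4 = 0.7380 m³/s
w_5 = (12.4 − 7.1)/2 = 2.65 m; q_5 = 0.82 × 0.36 × 2.65 = 0.7823 m³/s
w_6 = (14.2 − 9.8)/2 = 2.2 m; q_6 = 0.76 × 0.26 × 2.2 = 0.4347 m³/s
w_7 = (14.2 − 12.4)/2 = 0.9 m; q_7 = 0.33 × 0.09 × 0.9 = 0.02673 m³/s
Q = Σ qᵢ = 2.640 m³/s

2.64 m³/s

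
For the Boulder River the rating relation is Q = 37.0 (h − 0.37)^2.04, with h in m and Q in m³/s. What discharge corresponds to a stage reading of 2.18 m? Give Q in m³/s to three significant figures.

Q = 37.0 × (2.18 − 0.37)^2.04 = 37.0 × 1.81^2.04 = 124.1 m³/s

124 m³/s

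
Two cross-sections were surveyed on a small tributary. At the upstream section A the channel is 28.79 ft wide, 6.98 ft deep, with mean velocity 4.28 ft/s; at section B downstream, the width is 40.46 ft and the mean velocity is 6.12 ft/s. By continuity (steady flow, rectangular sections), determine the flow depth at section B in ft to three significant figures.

Q = A₁V₁ = (28.79×6.98) × 4.28 = 860.1 ft³/s
d₂ = Q/(b₂ V₂) = 860.1/(40.46×6.12) = 3.473 ft

3.47 ft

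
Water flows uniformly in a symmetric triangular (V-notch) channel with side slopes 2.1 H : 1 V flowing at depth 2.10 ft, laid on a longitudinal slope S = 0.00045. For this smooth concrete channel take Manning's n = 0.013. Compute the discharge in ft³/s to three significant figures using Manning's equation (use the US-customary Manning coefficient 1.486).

21.7 ft³/s

A = z·y² = 2.1×2.10² = 9.261 ft²
P = 2y√(1+z²) = 2×2.10×√(1+2.1²) = 9.769 ft
R = A/P = 9.261/9.769 = 0.9480 ft
Q = (1.486/n)·A·R^(2/3)·S^(1/2) = (1.486/0.013) × 9.261 × 0.9480^(2/3) × 0.00045^(1/2) = 21.67 ft³/s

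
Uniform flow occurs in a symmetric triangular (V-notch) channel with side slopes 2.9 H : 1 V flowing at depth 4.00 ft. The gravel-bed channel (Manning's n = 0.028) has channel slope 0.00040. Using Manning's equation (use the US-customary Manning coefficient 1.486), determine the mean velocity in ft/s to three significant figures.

1.62 ft/s

A = z·y² = 2.9×4.00² = 46.40 ft²
P = 2y√(1+z²) = 2×4.00×√(1+2.9²) = 24.54 ft
R = A/P = 46.40/24.54 = 1.891 ft
Q = (1.486/n)·A·R^(2/3)·S^(1/2) = (1.486/0.028) × 46.40 × 1.891^(2/3) × 0.00040^(1/2) = 75.31 ft³/s
V = Q/A = 75.31/46.40 = 1.623 ft/s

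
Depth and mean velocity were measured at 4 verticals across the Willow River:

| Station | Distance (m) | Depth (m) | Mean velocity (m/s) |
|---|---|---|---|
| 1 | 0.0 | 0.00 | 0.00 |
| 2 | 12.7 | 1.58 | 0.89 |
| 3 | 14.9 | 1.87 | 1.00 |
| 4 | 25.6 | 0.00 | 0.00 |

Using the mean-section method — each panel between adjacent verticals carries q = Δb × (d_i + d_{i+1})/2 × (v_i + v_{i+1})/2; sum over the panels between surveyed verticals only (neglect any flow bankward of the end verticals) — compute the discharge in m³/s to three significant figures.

13.1 m³/s

Panel 1-2: Δb = 12.7 m, d̄ = (0.00+1.58)/2 = 0.79, v̄ = (0.00+0.89)/2 = 0.445 → q = 12.7×0.79×0.445 = 4.465 m³/s
Panel 2-3: Δb = 2.2 m, d̄ = (1.58+1.87)/2 = 1.725, v̄ = (0.89+1.00)/2 = 0.945 → q = 2.2×1.725×0.945 = 3.586 m³/s
Panel 3-4: Δb = 10.7 m, d̄ = (1.87+0.00)/2 = 0.935, v̄ = (1.00+0.00)/2 = 0.5 → q = 10.7×0.935×0.5 = 5.002 m³/s
Q = Σ q = 13.05 m³/s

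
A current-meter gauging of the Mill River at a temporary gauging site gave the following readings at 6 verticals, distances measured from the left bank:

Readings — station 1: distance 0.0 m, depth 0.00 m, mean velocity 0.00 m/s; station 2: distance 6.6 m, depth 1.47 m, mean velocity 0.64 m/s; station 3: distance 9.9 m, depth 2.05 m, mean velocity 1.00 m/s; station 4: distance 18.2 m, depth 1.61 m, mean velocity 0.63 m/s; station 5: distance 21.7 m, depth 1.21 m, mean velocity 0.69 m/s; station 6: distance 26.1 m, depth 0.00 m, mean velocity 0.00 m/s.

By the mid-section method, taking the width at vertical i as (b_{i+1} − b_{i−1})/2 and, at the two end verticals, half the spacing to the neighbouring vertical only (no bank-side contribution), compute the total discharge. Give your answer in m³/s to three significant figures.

w_2 = (9.9 − 0.0)/2 = 4.95 m; q_2 = 0.64 × 1.47 × 4.95 = 4.657 m³/s
w_3 = (18.2 − 6.6)/2 = 5.8 m; q_3 = 1.00 × 2.05 × 5.8 = 11.89 m³/s
w_4 = (21.7 − 9.9)/2 = 5.9 m; q_4 = 0.63 × 1.61 × 5.9 = 5.984 m³/s
w_5 = (26.1 − 18.2)/2 = 3.95 m; q_5 = 0.69 × 1.21 × 3.95 = 3.298 m³/s
Stations 1, 6 contribute zero (depth or velocity is 0).
Q = Σ qᵢ = 25.83 m³/s

25.8 m³/s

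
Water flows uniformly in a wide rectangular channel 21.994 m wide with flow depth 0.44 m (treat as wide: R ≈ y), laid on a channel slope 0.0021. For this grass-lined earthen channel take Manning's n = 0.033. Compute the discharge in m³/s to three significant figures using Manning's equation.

A = b·y = 21.994 × 0.44 = 9.677 m²
Wide channel: R ≈ y = 0.44 m
Q = (1/n)·A·R^(2/3)·S^(1/2) = (1/0.033) × 9.677 × 0.4400^(2/3) × 0.0021^(1/2) = 7.774 m³/s

7.77 m³/s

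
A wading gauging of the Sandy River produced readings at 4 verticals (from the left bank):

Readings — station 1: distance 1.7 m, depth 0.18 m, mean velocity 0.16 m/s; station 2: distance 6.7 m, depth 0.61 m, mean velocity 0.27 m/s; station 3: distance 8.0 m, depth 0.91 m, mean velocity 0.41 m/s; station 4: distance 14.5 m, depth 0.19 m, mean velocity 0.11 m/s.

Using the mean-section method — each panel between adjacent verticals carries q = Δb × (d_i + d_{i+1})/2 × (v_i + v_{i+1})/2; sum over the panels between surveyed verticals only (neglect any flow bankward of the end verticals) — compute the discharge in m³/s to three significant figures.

1.69 m³/s

Panel 1-2: Δb = 5 m, d̄ = (0.18+0.61)/2 = 0.395, v̄ = (0.16+0.27)/2 = 0.215 → q = 5×0.395×0.215 = 0.4246 m³/s
Panel 2-3: Δb = 1.3 m, d̄ = (0.61+0.91)/2 = 0.76, v̄ = (0.27+0.41)/2 = 0.34 → q = 1.3×0.76×0.34 = 0.3359 m³/s
Panel 3-4: Δb = 6.5 m, d̄ = (0.91+0.19)/2 = 0.55, v̄ = (0.41+0.11)/2 = 0.26 → q = 6.5×0.55×0.26 = 0.9295 m³/s
Q = Σ q = 1.690 m³/s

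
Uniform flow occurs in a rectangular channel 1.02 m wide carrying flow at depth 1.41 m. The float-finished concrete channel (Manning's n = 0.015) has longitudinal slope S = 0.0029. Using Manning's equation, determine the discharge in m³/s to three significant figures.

2.68 m³/s

A = b·y = 1.02 × 1.41 = 1.438 m²
P = b + 2y = 1.02 + 2×1.41 = 3.840 m
R = A/P = 1.438/3.840 = 0.3745 m
Q = (1/n)·A·R^(2/3)·S^(1/2) = (1/0.015) × 1.438 × 0.3745^(2/3) × 0.0029^(1/2) = 2.683 m³/s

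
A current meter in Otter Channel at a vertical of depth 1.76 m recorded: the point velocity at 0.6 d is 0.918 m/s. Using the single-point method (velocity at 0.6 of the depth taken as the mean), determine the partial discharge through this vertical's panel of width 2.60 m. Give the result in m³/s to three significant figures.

4.20 m³/s

v̄ = v₀.₆ = 0.918 m/s
q = v̄ × d × w = 0.9180 × 1.76 × 2.60 = 4.201 m³/s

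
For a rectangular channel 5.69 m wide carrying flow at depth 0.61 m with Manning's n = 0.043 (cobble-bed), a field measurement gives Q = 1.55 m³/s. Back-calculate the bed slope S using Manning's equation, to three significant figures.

0.000923

A = b·y = 5.69 × 0.61 = 3.471 m²
P = b + 2y = 5.69 + 2×0.61 = 6.910 m
R = A/P = 3.471/6.910 = 0.5023 m
S = (Q·n / (1·A·R^(2/3)))² = (1.55×0.043 / (1×3.471×0.6319))² = 0.0009235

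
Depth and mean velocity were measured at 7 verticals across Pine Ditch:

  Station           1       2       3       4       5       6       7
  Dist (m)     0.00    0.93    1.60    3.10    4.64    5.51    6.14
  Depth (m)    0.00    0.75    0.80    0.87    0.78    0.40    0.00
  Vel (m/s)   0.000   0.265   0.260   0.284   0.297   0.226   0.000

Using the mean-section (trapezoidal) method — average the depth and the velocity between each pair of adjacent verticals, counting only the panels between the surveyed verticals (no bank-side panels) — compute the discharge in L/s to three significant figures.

1040 L/s

Panel 1-2: Δb = 0.93 m, d̄ = (0.00+0.75)/2 = 0.375, v̄ = (0.000+0.265)/2 = 0.1325 → q = 0.93×0.375×0.1325 = 0.04621 m³/s
Panel 2-3: Δb = 0.67 m, d̄ = (0.75+0.80)/2 = 0.775, v̄ = (0.265+0.260)/2 = 0.2625 → q = 0.67×0.775×0.2625 = 0.1363 m³/s
Panel 3-4: Δb = 1.5 m, d̄ = (0.80+0.87)/2 = 0.835, v̄ = (0.260+0.284)/2 = 0.272 → q = 1.5×0.835×0.272 = 0.3407 m³/s
Panel 4-5: Δb = 1.54 m, d̄ = (0.87+0.78)/2 = 0.825, v̄ = (0.284+0.297)/2 = 0.2905 → q = 1.54×0.825×0.2905 = 0.3691 m³/s
Panel 5-6: Δb = 0.87 m, d̄ = (0.78+0.40)/2 = 0.59, v̄ = (0.297+0.226)/2 = 0.2615 → q = 0.87×0.59×0.2615 = 0.1342 m³/s
Panel 6-7: Δb = 0.63 m, d̄ = (0.40+0.00)/2 = 0.2, v̄ = (0.226+0.000)/2 = 0.113 → q = 0.63×0.2×0.113 = 0.01424 m³/s
Q = Σ q = 1.041 m³/s
= 1.041 × 1000 = 1041 L/s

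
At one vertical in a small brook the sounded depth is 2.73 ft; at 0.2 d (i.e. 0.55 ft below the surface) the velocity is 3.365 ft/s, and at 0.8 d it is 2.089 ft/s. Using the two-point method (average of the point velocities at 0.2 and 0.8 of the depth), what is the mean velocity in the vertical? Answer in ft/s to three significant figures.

v̄ = (3.365 + 2.089) / 2 = 2.727 ft/s

2.73 ft/s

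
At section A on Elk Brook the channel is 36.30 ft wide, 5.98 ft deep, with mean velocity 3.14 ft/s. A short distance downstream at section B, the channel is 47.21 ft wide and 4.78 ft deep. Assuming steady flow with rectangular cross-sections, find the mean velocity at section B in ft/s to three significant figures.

Q = A₁V₁ = (36.30×5.98) × 3.14 = 681.6 ft³/s
A₂ = 47.21 × 4.78 = 225.7 ft²
V₂ = Q/A₂ = 681.6/225.7 = 3.020 ft/s

3.02 ft/s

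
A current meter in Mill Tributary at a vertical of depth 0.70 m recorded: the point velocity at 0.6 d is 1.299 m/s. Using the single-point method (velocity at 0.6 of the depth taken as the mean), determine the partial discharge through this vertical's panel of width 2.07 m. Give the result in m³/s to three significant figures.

1.88 m³/s

v̄ = v₀.₆ = 1.299 m/s
q = v̄ × d × w = 1.299 × 0.70 × 2.07 = 1.882 m³/s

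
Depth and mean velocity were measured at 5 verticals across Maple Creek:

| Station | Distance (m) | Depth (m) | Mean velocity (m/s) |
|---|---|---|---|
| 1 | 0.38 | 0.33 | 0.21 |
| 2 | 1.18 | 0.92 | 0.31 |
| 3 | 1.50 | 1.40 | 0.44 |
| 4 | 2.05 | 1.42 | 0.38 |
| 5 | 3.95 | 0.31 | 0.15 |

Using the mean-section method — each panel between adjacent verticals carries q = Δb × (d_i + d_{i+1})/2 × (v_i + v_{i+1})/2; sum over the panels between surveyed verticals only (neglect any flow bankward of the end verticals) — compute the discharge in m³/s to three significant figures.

Panel 1-2: Δb = 0.8 m, d̄ = (0.33+0.92)/2 = 0.625, v̄ = (0.21+0.31)/2 = 0.26 → q = 0.8×0.625×0.26 = 0.1300 m³/s
Panel 2-3: Δb = 0.32 m, d̄ = (0.92+1.40)/2 = 1.16, v̄ = (0.31+0.44)/2 = 0.375 → q = 0.32×1.16×0.375 = 0.1392 m³/s
Panel 3-4: Δb = 0.55 m, d̄ = (1.40+1.42)/2 = 1.41, v̄ = (0.44+0.38)/2 = 0.41 → q = 0.55×1.41×0.41 = 0.3180 m³/s
Panel 4-5: Δb = 1.9 m, d̄ = (1.42+0.31)/2 = 0.865, v̄ = (0.38+0.15)/2 = 0.265 → q = 1.9×0.865×0.265 = 0.4355 m³/s
Q = Σ q = 1.023 m³/s

1.02 m³/s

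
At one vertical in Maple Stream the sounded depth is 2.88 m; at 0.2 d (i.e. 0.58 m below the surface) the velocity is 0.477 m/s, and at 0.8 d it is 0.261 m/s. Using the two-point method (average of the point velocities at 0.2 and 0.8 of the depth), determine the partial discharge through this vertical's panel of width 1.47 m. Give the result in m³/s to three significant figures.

1.56 m³/s

v̄ = (0.477 + 0.261) / 2 = 0.3690 m/s
q = v̄ × d × w = 0.3690 × 2.88 × 1.47 = 1.562 m³/s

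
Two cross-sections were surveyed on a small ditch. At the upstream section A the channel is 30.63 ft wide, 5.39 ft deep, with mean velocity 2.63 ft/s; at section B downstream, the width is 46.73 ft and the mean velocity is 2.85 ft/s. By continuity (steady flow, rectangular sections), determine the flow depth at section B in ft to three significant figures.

3.26 ft

Q = A₁V₁ = (30.63×5.39) × 2.63 = 434.2 ft³/s
d₂ = Q/(b₂ V₂) = 434.2/(46.73×2.85) = 3.260 ft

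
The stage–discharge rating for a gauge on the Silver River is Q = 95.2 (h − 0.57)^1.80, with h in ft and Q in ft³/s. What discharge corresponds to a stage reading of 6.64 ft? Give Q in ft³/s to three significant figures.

2450 ft³/s

Q = 95.2 × (6.64 − 0.57)^1.80 = 95.2 × 6.07^1.80 = 2446 ft³/s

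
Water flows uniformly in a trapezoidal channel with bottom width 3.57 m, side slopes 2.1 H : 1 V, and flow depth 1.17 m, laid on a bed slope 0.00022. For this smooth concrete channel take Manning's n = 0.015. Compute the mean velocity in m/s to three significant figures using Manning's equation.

A = (b + z·y)·y = (3.57 + 2.1×1.17)×1.17 = 7.052 m²
P = b + 2y√(1+z²) = 3.57 + 2×1.17×√(1+2.1²) = 9.013 m
R = A/P = 7.052/9.013 = 0.7824 m
Q = (1/n)·A·R^(2/3)·S^(1/2) = (1/0.015) × 7.052 × 0.7824^(2/3) × 0.00022^(1/2) = 5.921 m³/s
V = Q/A = 5.921/7.052 = 0.8396 m/s

0.840 m/s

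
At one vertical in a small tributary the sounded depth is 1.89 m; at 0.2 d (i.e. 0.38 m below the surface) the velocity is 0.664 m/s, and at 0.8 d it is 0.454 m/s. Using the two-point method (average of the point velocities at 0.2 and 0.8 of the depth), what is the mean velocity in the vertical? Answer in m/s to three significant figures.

0.559 m/s

v̄ = (0.664 + 0.454) / 2 = 0.5590 m/s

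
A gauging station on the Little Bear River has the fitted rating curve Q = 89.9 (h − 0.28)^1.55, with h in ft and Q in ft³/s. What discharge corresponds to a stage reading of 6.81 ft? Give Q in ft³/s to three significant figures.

1650 ft³/s

Q = 89.9 × (6.81 − 0.28)^1.55 = 89.9 × 6.53^1.55 = 1648 ft³/s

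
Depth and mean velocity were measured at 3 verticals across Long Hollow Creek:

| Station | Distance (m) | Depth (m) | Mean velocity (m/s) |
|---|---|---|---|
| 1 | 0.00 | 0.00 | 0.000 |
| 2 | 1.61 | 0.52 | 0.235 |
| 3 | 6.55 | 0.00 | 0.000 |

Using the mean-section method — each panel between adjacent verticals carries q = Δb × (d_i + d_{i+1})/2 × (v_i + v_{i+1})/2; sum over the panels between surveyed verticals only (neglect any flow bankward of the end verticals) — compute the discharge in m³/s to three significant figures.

0.200 m³/s

Panel 1-2: Δb = 1.61 m, d̄ = (0.00+0.52)/2 = 0.26, v̄ = (0.000+0.235)/2 = 0.1175 → q = 1.61×0.26×0.1175 = 0.04919 m³/s
Panel 2-3: Δb = 4.94 m, d̄ = (0.52+0.00)/2 = 0.26, v̄ = (0.235+0.000)/2 = 0.1175 → q = 4.94×0.26×0.1175 = 0.1509 m³/s
Q = Σ q = 0.2001 m³/s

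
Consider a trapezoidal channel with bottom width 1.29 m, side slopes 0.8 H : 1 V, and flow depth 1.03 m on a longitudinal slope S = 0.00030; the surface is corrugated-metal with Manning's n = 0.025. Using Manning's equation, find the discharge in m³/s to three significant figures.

1.02 m³/s

A = (b + z·y)·y = (1.29 + 0.8×1.03)×1.03 = 2.177 m²
P = b + 2y√(1+z²) = 1.29 + 2×1.03×√(1+0.8²) = 3.928 m
R = A/P = 2.177/3.928 = 0.5543 m
Q = (1/n)·A·R^(2/3)·S^(1/2) = (1/0.025) × 2.177 × 0.5543^(2/3) × 0.00030^(1/2) = 1.018 m³/s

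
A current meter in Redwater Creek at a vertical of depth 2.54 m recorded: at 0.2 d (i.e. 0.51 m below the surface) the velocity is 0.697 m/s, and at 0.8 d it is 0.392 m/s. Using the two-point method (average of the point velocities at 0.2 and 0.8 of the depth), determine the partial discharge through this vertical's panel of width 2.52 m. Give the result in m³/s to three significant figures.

v̄ = (0.697 + 0.392) / 2 = 0.5445 m/s
q = v̄ × d × w = 0.5445 × 2.54 × 2.52 = 3.485 m³/s

3.49 m³/s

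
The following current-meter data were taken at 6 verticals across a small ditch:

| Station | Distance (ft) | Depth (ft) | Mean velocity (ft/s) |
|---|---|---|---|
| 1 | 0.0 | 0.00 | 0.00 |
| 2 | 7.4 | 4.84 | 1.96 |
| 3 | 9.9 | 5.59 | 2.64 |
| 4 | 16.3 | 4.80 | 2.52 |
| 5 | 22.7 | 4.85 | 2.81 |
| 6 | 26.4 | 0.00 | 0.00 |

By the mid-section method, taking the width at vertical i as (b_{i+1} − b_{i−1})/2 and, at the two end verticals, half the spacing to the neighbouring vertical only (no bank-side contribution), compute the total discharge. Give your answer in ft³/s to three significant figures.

259 ft³/s

w_2 = (9.9 − 0.0)/2 = 4.95 ft; q_2 = 1.96 × 4.84 × 4.95 = 46.96 ft³/s
w_3 = (16.3 − 7.4)/2 = 4.45 ft; q_3 = 2.64 × 5.59 × 4.45 = 65.67 ft³/s
w_4 = (22.7 − 9.9)/2 = 6.4 ft; q_4 = 2.52 × 4.80 × 6.4 = 77.41 ft³/s
w_5 = (26.4 − 16.3)/2 = 5.05 ft; q_5 = 2.81 × 4.85 × 5.05 = 68.82 ft³/s
Stations 1, 6 contribute zero (depth or velocity is 0).
Q = Σ qᵢ = 258.9 ft³/s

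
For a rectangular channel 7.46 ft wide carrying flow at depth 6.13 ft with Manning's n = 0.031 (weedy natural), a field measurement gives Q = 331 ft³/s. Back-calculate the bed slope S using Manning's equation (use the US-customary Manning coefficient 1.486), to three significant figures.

0.00743

A = b·y = 7.46 × 6.13 = 45.73 ft²
P = b + 2y = 7.46 + 2×6.13 = 19.72 ft
R = A/P = 45.73/19.72 = 2.319 ft
S = (Q·n / (1.486·A·R^(2/3)))² = (331×0.031 / (1.486×45.73×1.752))² = 0.007428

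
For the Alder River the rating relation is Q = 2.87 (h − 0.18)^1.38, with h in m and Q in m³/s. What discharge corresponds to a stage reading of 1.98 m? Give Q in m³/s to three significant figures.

6.46 m³/s

Q = 2.87 × (1.98 − 0.18)^1.38 = 2.87 × 1.8^1.38 = 6.459 m³/s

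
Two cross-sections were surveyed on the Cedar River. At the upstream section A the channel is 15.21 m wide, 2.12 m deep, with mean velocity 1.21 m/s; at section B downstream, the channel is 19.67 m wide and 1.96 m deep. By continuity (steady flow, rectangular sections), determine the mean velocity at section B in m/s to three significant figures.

Q = A₁V₁ = (15.21×2.12) × 1.21 = 39.02 m³/s
A₂ = 19.67 × 1.96 = 38.55 m²
V₂ = Q/A₂ = 39.02/38.55 = 1.012 m/s

1.01 m/s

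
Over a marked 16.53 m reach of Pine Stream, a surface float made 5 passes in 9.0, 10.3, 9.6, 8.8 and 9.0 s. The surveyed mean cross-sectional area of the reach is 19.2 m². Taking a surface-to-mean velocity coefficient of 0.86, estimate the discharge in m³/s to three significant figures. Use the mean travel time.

29.2 m³/s

t̄ = (9.0 + 10.3 + 9.6 + 8.8 + 9.0) / 5 = 9.34 s
v_surface = L / t̄ = 16.53 / 9.34 = 1.770 m/s
v_mean = 0.86 × 1.770 = 1.522 m/s
Q = A × v_mean = 19.2 × 1.522 = 29.22 m³/s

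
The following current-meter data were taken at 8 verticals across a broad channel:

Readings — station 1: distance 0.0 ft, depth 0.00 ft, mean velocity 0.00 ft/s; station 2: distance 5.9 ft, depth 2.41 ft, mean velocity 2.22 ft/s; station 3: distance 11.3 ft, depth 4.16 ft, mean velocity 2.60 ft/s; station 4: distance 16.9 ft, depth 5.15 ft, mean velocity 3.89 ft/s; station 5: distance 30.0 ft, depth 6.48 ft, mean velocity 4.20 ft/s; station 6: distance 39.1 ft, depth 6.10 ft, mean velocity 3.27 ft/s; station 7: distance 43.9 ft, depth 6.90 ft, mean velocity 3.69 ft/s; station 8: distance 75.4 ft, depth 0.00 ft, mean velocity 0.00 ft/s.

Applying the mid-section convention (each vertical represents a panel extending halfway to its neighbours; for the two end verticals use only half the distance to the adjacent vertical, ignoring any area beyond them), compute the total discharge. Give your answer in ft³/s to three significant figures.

w_2 = (11.3 − 0.0)/2 = 5.65 ft; q_2 = 2.22 × 2.41 × 5.65 = 30.23 ft³/s
w_3 = (16.9 − 5.9)/2 = 5.5 ft; q_3 = 2.60 × 4.16 × 5.5 = 59.49 ft³/s
w_4 = (30.0 − 11.3)/2 = 9.35 ft; q_4 = 3.89 × 5.15 × 9.35 = 187.3 ft³/s
w_5 = (39.1 − 16.9)/2 = 11.1 ft; q_5 = 4.20 × 6.48 × 11.1 = 302.1 ft³/s
w_6 = (43.9 − 30.0)/2 = 6.95 ft; q_6 = 3.27 × 6.10 × 6.95 = 138.6 ft³/s
w_7 = (75.4 − 39.1)/2 = 18.15 ft; q_7 = 3.69 × 6.90 × 18.15 = 462.1 ft³/s
Stations 1, 8 contribute zero (depth or velocity is 0).
Q = Σ qᵢ = 1180 ft³/s

1180 ft³/s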